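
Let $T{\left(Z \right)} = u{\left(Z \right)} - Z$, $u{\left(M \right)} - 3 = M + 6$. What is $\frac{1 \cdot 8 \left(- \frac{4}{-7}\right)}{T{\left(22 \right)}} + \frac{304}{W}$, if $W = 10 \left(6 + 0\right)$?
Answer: $\frac{1756}{315} \approx 5.5746$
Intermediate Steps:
$u{\left(M \right)} = 9 + M$ ($u{\left(M \right)} = 3 + \left(M + 6\right) = 3 + \left(6 + M\right) = 9 + M$)
$T{\left(Z \right)} = 9$ ($T{\left(Z \right)} = \left(9 + Z\right) - Z = 9$)
$W = 60$ ($W = 10 \cdot 6 = 60$)
$\frac{1 \cdot 8 \left(- \frac{4}{-7}\right)}{T{\left(22 \right)}} + \frac{304}{W} = \frac{1 \cdot 8 \left(- \frac{4}{-7}\right)}{9} + \frac{304}{60} = 8 \left(\left(-4\right) \left(- \frac{1}{7}\right)\right) \frac{1}{9} + 304 \cdot \frac{1}{60} = 8 \cdot \frac{4}{7} \cdot \frac{1}{9} + \frac{76}{15} = \frac{32}{7} \cdot \frac{1}{9} + \frac{76}{15} = \frac{32}{63} + \frac{76}{15} = \frac{1756}{315}$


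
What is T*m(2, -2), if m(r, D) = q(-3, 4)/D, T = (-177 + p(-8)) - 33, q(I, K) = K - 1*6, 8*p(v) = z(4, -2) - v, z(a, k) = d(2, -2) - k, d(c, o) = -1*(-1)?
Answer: -1669/8 ≈ -208.63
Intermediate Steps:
d(c, o) = 1
z(a, k) = 1 - k
p(v) = 3/8 - v/8 (p(v) = ((1 - 1*(-2)) - v)/8 = ((1 + 2) - v)/8 = (3 - v)/8 = 3/8 - v/8)
q(I, K) = -6 + K (q(I, K) = K - 6 = -6 + K)
T = -1669/8 (T = (-177 + (3/8 - ⅛*(-8))) - 33 = (-177 + (3/8 + 1)) - 33 = (-177 + 11/8) - 33 = -1405/8 - 33 = -1669/8 ≈ -208.63)
m(r, D) = -2/D (m(r, D) = (-6 + 4)/D = -2/D)
T*m(2, -2) = -(-1669)/(4*(-2)) = -(-1669)*(-1)/(4*2) = -1669/8*1 = -1669/8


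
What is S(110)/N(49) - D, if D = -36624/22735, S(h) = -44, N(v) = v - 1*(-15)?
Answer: 335899/363760 ≈ 0.92341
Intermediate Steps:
N(v) = 15 + v (N(v) = v + 15 = 15 + v)
D = -36624/22735 (D = -36624*1/22735 = -36624/22735 ≈ -1.6109)
S(110)/N(49) - D = -44/(15 + 49) - 1*(-36624/22735) = -44/64 + 36624/22735 = -44*1/64 + 36624/22735 = -11/16 + 36624/22735 = 335899/363760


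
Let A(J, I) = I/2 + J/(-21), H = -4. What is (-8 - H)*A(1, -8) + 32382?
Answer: 680362/21 ≈ 32398.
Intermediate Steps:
A(J, I) = I/2 - J/21 (A(J, I) = I*(½) + J*(-1/21) = I/2 - J/21)
(-8 - H)*A(1, -8) + 32382 = (-8 - 1*(-4))*((½)*(-8) - 1/21*1) + 32382 = (-8 + 4)*(-4 - 1/21) + 32382 = -4*(-85/21) + 32382 = 340/21 + 32382 = 680362/21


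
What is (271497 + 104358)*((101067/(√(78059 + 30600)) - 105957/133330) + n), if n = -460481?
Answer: -4615201548969477/26666 + 37986537285*√108659/108659 ≈ -1.7296e+11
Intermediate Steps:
(271497 + 104358)*((101067/(√(78059 + 30600)) - 105957/133330) + n) = (271497 + 104358)*((101067/(√(78059 + 30600)) - 105957/133330) - 460481) = 375855*((101067/(√108659) - 105957*1/133330) - 460481) = 375855*((101067*(√108659/108659) - 105957/133330) - 460481) = 375855*((101067*√108659/108659 - 105957/133330) - 460481) = 375855*((-105957/133330 + 101067*√108659/108659) - 460481) = 375855*(-61396037687/133330 + 101067*√108659/108659) = -4615201548969477/26666 + 37986537285*√108659/108659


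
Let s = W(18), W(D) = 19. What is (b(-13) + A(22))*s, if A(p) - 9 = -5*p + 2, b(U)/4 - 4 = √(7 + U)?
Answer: -1577 + 76*I*√6 ≈ -1577.0 + 186.16*I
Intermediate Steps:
b(U) = 16 + 4*√(7 + U)
A(p) = 11 - 5*p (A(p) = 9 + (-5*p + 2) = 9 + (2 - 5*p) = 11 - 5*p)
s = 19
(b(-13) + A(22))*s = ((16 + 4*√(7 - 13)) + (11 - 5*22))*19 = ((16 + 4*√(-6)) + (11 - 110))*19 = ((16 + 4*(I*√6)) - 99)*19 = ((16 + 4*I*√6) - 99)*19 = (-83 + 4*I*√6)*19 = -1577 + 76*I*√6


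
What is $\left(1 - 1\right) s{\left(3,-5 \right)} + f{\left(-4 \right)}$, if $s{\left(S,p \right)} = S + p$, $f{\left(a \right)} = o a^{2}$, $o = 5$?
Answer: $80$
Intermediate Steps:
$f{\left(a \right)} = 5 a^{2}$
$\left(1 - 1\right) s{\left(3,-5 \right)} + f{\left(-4 \right)} = \left(1 - 1\right) \left(3 - 5\right) + 5 \left(-4\right)^{2} = \left(1 - 1\right) \left(-2\right) + 5 \cdot 16 = 0 \left(-2\right) + 80 = 0 + 80 = 80$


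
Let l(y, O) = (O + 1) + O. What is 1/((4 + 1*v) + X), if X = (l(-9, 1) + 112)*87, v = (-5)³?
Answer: 1/9884 ≈ 0.00010117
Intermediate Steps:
v = -125
l(y, O) = 1 + 2*O (l(y, O) = (1 + O) + O = 1 + 2*O)
X = 10005 (X = ((1 + 2*1) + 112)*87 = ((1 + 2) + 112)*87 = (3 + 112)*87 = 115*87 = 10005)
1/((4 + 1*v) + X) = 1/((4 + 1*(-125)) + 10005) = 1/((4 - 125) + 10005) = 1/(-121 + 10005) = 1/9884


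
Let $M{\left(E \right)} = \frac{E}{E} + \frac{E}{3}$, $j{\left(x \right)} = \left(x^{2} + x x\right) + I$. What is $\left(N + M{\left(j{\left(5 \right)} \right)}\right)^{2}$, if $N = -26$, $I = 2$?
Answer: $\frac{529}{9} \approx 58.778$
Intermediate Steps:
$j{\left(x \right)} = 2 + 2 x^{2}$ ($j{\left(x \right)} = \left(x^{2} + x x\right) + 2 = \left(x^{2} + x^{2}\right) + 2 = 2 x^{2} + 2 = 2 + 2 x^{2}$)
$M{\left(E \right)} = 1 + \frac{E}{3}$ ($M{\left(E \right)} = 1 + E \frac{1}{3} = 1 + \frac{E}{3}$)
$\left(N + M{\left(j{\left(5 \right)} \right)}\right)^{2} = \left(-26 + \left(1 + \frac{2 + 2 \cdot 5^{2}}{3}\right)\right)^{2} = \left(-26 + \left(1 + \frac{2 + 2 \cdot 25}{3}\right)\right)^{2} = \left(-26 + \left(1 + \frac{2 + 50}{3}\right)\right)^{2} = \left(-26 + \left(1 + \frac{1}{3} \cdot 52\right)\right)^{2} = \left(-26 + \left(1 + \frac{52}{3}\right)\right)^{2} = \left(-26 + \frac{55}{3}\right)^{2} = \left(- \frac{23}{3}\right)^{2} = \frac{529}{9}$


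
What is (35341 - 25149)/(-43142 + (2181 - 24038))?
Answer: -10192/64999 ≈ -0.15680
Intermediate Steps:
(35341 - 25149)/(-43142 + (2181 - 24038)) = 10192/(-43142 - 21857) = 10192/(-64999) = 10192*(-1/64999) = -10192/64999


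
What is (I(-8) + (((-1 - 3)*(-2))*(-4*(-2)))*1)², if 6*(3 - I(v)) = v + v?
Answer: 43681/9 ≈ 4853.4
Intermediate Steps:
I(v) = 3 - v/3 (I(v) = 3 - (v + v)/6 = 3 - v/3)
(I(-8) + (((-1 - 3)*(-2))*(-4*(-2)))*1)² = ((3 - ⅓*(-8)) + (((-1 - 3)*(-2))*(-4*(-2)))*1)² = ((3 + 8/3) + (-4*(-2)*8)*1)² = (17/3 + (8*8)*1)² = (17/3 + 64*1)² = (17/3 + 64)² = (209/3)² = 43681/9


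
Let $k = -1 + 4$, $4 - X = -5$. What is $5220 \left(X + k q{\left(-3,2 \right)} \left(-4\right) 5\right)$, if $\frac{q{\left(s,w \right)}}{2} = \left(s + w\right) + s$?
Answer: $2552580$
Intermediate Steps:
$q{\left(s,w \right)} = 2 w + 4 s$ ($q{\left(s,w \right)} = 2 \left(\left(s + w\right) + s\right) = 2 \left(w + 2 s\right) = 2 w + 4 s$)
$X = 9$ ($X = 4 - -5 = 4 + 5 = 9$)
$k = 3$
$5220 \left(X + k q{\left(-3,2 \right)} \left(-4\right) 5\right) = 5220 \left(9 + 3 \left(2 \cdot 2 + 4 \left(-3\right)\right) \left(-4\right) 5\right) = 5220 \left(9 + 3 \left(4 - 12\right) \left(-4\right) 5\right) = 5220 \left(9 + 3 \left(-8\right) \left(-4\right) 5\right) = 5220 \left(9 + 3 \cdot 32 \cdot 5\right) = 5220 \left(9 + 3 \cdot 160\right) = 5220 \left(9 + 480\right) = 5220 \cdot 489 = 2552580$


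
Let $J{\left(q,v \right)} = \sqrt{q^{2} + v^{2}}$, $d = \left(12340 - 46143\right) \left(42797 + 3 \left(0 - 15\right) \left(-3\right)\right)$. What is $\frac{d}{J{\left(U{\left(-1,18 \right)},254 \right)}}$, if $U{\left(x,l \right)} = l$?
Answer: $- \frac{362807599 \sqrt{16210}}{8105} \approx -5.6992 \cdot 10^{6}$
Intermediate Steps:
$d = -1451230396$ ($d = - 33803 \left(42797 + 3 \left(\left(-15\right) \left(-3\right)\right)\right) = - 33803 \left(42797 + 3 \cdot 45\right) = - 33803 \left(42797 + 135\right) = \left(-33803\right) 42932 = -1451230396$)
$\frac{d}{J{\left(U{\left(-1,18 \right)},254 \right)}} = - \frac{1451230396}{\sqrt{18^{2} + 254^{2}}} = - \frac{1451230396}{\sqrt{324 + 64516}} = - \frac{1451230396}{\sqrt{64840}} = - \frac{1451230396}{2 \sqrt{16210}} = - 1451230396 \frac{\sqrt{16210}}{32420} = - \frac{362807599 \sqrt{16210}}{8105}$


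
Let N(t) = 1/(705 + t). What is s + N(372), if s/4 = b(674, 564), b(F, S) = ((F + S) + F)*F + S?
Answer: 5554097617/1077 ≈ 5.1570e+6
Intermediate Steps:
b(F, S) = S + F*(S + 2*F) (b(F, S) = (S + 2*F)*F + S = F*(S + 2*F) + S = S + F*(S + 2*F))
s = 5157008 (s = 4*(564 + 2*674² + 674*564) = 4*(564 + 2*454276 + 380136) = 4*(564 + 908552 + 380136) = 4*1289252 = 5157008)
s + N(372) = 5157008 + 1/(705 + 372) = 5157008 + 1/1077 = 5554097617/1077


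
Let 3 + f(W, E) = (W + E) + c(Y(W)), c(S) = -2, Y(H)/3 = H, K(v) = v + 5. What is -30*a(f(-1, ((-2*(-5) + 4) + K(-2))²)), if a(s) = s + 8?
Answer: -8730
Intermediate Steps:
K(v) = 5 + v
Y(H) = 3*H
f(W, E) = -5 + E + W (f(W, E) = -3 + ((W + E) - 2) = -3 + ((E + W) - 2) = -3 + (-2 + E + W) = -5 + E + W)
a(s) = 8 + s
-30*a(f(-1, ((-2*(-5) + 4) + K(-2))²)) = -30*(8 + (-5 + ((-2*(-5) + 4) + (5 - 2))² - 1)) = -30*(8 + (-5 + ((10 + 4) + 3)² - 1)) = -30*(8 + (-5 + (14 + 3)² - 1)) = -30*(8 + (-5 + 17² - 1)) = -30*(8 + (-5 + 289 - 1)) = -30*(8 + 283) = -30*291 = -8730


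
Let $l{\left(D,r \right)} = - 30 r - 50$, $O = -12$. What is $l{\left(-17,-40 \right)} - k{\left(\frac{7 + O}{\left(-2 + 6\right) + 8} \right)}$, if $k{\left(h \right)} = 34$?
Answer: $1116$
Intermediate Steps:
$l{\left(D,r \right)} = -50 - 30 r$
$l{\left(-17,-40 \right)} - k{\left(\frac{7 + O}{\left(-2 + 6\right) + 8} \right)} = \left(-50 - -1200\right) - 34 = \left(-50 + 1200\right) - 34 = 1150 - 34 = 1116$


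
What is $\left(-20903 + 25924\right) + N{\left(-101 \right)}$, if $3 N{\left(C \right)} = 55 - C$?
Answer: $5073$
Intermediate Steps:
$N{\left(C \right)} = \frac{55}{3} - \frac{C}{3}$ ($N{\left(C \right)} = \frac{55 - C}{3} = \frac{55}{3} - \frac{C}{3}$)
$\left(-20903 + 25924\right) + N{\left(-101 \right)} = \left(-20903 + 25924\right) + \left(\frac{55}{3} - - \frac{101}{3}\right) = 5021 + \left(\frac{55}{3} + \frac{101}{3}\right) = 5021 + 52 = 5073$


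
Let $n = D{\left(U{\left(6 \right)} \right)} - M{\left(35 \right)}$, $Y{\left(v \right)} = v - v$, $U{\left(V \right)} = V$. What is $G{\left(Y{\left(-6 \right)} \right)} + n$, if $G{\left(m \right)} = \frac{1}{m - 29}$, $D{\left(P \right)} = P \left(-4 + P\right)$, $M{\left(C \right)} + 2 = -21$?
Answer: $\frac{1014}{29} \approx 34.966$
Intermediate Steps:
$M{\left(C \right)} = -23$ ($M{\left(C \right)} = -2 - 21 = -23$)
$Y{\left(v \right)} = 0$
$n = 35$ ($n = 6 \left(-4 + 6\right) - -23 = 6 \cdot 2 + 23 = 12 + 23 = 35$)
$G{\left(m \right)} = \frac{1}{-29 + m}$
$G{\left(Y{\left(-6 \right)} \right)} + n = \frac{1}{-29 + 0} + 35 = \frac{1}{-29} + 35 = - \frac{1}{29} + 35 = \frac{1014}{29}$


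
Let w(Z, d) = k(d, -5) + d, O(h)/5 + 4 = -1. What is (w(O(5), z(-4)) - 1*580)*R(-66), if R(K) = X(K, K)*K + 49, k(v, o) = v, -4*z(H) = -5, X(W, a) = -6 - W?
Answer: 4517205/2 ≈ 2.2586e+6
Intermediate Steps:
z(H) = 5/4 (z(H) = -¼*(-5) = 5/4)
O(h) = -25 (O(h) = -20 + 5*(-1) = -20 - 5 = -25)
w(Z, d) = 2*d (w(Z, d) = d + d = 2*d)
R(K) = 49 + K*(-6 - K) (R(K) = (-6 - K)*K + 49 = K*(-6 - K) + 49 = 49 + K*(-6 - K))
(w(O(5), z(-4)) - 1*580)*R(-66) = (2*(5/4) - 1*580)*(49 - 1*(-66)*(6 - 66)) = (5/2 - 580)*(49 - 1*(-66)*(-60)) = -1155*(49 - 3960)/2 = -1155/2*(-3911) = 4517205/2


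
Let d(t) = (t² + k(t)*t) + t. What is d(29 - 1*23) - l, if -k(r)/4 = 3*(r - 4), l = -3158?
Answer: 3056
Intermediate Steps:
k(r) = 48 - 12*r (k(r) = -12*(r - 4) = -12*(-4 + r) = -4*(-12 + 3*r) = 48 - 12*r)
d(t) = t + t² + t*(48 - 12*t) (d(t) = (t² + (48 - 12*t)*t) + t = (t² + t*(48 - 12*t)) + t = t + t² + t*(48 - 12*t))
d(29 - 1*23) - l = (29 - 1*23)*(49 - 11*(29 - 1*23)) - 1*(-3158) = (29 - 23)*(49 - 11*(29 - 23)) + 3158 = 6*(49 - 11*6) + 3158 = 6*(49 - 66) + 3158 = 6*(-17) + 3158 = -102 + 3158 = 3056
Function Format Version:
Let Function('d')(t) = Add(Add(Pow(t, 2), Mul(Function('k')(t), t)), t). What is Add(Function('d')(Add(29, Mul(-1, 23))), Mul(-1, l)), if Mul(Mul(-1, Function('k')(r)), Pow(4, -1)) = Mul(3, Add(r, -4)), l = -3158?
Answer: 3056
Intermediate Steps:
Function('k')(r) = Add(48, Mul(-12, r)) (Function('k')(r) = Mul(-4, Mul(3, Add(r, -4))) = Mul(-4, Mul(3, Add(-4, r))) = Mul(-4, Add(-12, Mul(3, r))) = Add(48, Mul(-12, r)))
Function('d')(t) = Add(t, Pow(t, 2), Mul(t, Add(48, Mul(-12, t)))) (Function('d')(t) = Add(Add(Pow(t, 2), Mul(Add(48, Mul(-12, t)), t)), t) = Add(Add(Pow(t, 2), Mul(t, Add(48, Mul(-12, t)))), t) = Add(t, Pow(t, 2), Mul(t, Add(48, Mul(-12, t)))))
Add(Function('d')(Add(29, Mul(-1, 23))), Mul(-1, l)) = Add(Mul(Add(29, Mul(-1, 23)), Add(49, Mul(-11, Add(29, Mul(-1, 23))))), Mul(-1, -3158)) = Add(Mul(Add(29, -23), Add(49, Mul(-11, Add(29, -23)))), 3158) = Add(Mul(6, Add(49, Mul(-11, 6))), 3158) = Add(Mul(6, Add(49, -66)), 3158) = Add(Mul(6, -17), 3158) = Add(-102, 3158) = 3056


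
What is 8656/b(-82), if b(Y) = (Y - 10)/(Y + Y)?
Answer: 354896/23 ≈ 15430.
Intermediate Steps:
b(Y) = (-10 + Y)/(2*Y) (b(Y) = (-10 + Y)/((2*Y)) = (-10 + Y)*(1/(2*Y)) = (-10 + Y)/(2*Y))
8656/b(-82) = 8656/(((½)*(-10 - 82)/(-82))) = 8656/(((½)*(-1/82)*(-92))) = 8656/(23/41) = 8656*(41/23) = 354896/23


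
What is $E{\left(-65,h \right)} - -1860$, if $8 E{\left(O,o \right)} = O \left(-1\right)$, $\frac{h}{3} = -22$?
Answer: $\frac{14945}{8} \approx 1868.1$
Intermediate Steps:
$h = -66$ ($h = 3 \left(-22\right) = -66$)
$E{\left(O,o \right)} = - \frac{O}{8}$ ($E{\left(O,o \right)} = \frac{O \left(-1\right)}{8} = \frac{\left(-1\right) O}{8} = - \frac{O}{8}$)
$E{\left(-65,h \right)} - -1860 = \left(- \frac{1}{8}\right) \left(-65\right) - -1860 = \frac{65}{8} + 1860 = \frac{14945}{8}$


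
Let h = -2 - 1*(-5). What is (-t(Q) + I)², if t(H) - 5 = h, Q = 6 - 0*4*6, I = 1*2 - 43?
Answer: 2401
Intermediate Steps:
I = -41 (I = 2 - 43 = -41)
h = 3 (h = -2 + 5 = 3)
Q = 6 (Q = 6 - 0*6 = 6 - 1*0 = 6 + 0 = 6)
t(H) = 8 (t(H) = 5 + 3 = 8)
(-t(Q) + I)² = (-1*8 - 41)² = (-8 - 41)² = (-49)² = 2401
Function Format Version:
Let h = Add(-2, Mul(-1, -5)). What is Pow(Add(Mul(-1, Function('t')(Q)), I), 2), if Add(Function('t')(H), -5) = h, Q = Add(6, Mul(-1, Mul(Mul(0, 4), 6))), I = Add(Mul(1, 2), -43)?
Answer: 2401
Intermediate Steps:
I = -41 (I = Add(2, -43) = -41)
h = 3 (h = Add(-2, 5) = 3)
Q = 6 (Q = Add(6, Mul(-1, Mul(0, 6))) = Add(6, Mul(-1, 0)) = Add(6, 0) = 6)
Function('t')(H) = 8 (Function('t')(H) = Add(5, 3) = 8)
Pow(Add(Mul(-1, Function('t')(Q)), I), 2) = Pow(Add(Mul(-1, 8), -41), 2) = Pow(Add(-8, -41), 2) = Pow(-49, 2) = 2401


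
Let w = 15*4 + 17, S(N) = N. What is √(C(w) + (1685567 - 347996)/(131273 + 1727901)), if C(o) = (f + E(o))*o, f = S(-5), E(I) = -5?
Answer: I*√2659039753726166/1859174 ≈ 27.736*I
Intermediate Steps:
f = -5
w = 77 (w = 60 + 17 = 77)
C(o) = -10*o (C(o) = (-5 - 5)*o = -10*o)
√(C(w) + (1685567 - 347996)/(131273 + 1727901)) = √(-10*77 + (1685567 - 347996)/(131273 + 1727901)) = √(-770 + 1337571/1859174) = √(-1430226409/1859174) = I*√2659039753726166/1859174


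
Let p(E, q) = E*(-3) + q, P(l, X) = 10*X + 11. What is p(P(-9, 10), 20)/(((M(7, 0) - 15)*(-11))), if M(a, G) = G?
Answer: -313/165 ≈ -1.8970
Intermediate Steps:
P(l, X) = 11 + 10*X
p(E, q) = q - 3*E (p(E, q) = -3*E + q = q - 3*E)
p(P(-9, 10), 20)/(((M(7, 0) - 15)*(-11))) = (20 - 3*(11 + 10*10))/(((0 - 15)*(-11))) = (20 - 3*(11 + 100))/((-15*(-11))) = (20 - 3*111)/165 = (20 - 333)*(1/165) = -313*1/165 = -313/165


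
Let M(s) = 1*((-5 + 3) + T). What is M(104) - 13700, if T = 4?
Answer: -13698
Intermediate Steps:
M(s) = 2 (M(s) = 1*((-5 + 3) + 4) = 1*(-2 + 4) = 1*2 = 2)
M(104) - 13700 = 2 - 13700 = -13698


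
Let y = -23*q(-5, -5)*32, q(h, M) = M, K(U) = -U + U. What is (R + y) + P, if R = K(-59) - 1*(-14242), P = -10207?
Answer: 7715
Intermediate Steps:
K(U) = 0
y = 3680 (y = -23*(-5)*32 = 115*32 = 3680)
R = 14242 (R = 0 - 1*(-14242) = 0 + 14242 = 14242)
(R + y) + P = (14242 + 3680) - 10207 = 17922 - 10207 = 7715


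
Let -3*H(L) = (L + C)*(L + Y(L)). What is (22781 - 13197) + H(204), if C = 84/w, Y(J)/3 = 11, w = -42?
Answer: -6374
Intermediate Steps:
Y(J) = 33 (Y(J) = 3*11 = 33)
C = -2 (C = 84/(-42) = 84*(-1/42) = -2)
H(L) = -(-2 + L)*(33 + L)/3 (H(L) = -(L - 2)*(L + 33)/3 = -(-2 + L)*(33 + L)/3)
(22781 - 13197) + H(204) = (22781 - 13197) + (22 - 31/3*204 - ⅓*204²) = 9584 + (22 - 2108 - ⅓*41616) = 9584 + (22 - 2108 - 13872) = 9584 - 15958 = -6374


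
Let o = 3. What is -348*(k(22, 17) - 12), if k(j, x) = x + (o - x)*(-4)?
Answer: -21228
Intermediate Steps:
k(j, x) = -12 + 5*x (k(j, x) = x + (3 - x)*(-4) = x + (-12 + 4*x) = -12 + 5*x)
-348*(k(22, 17) - 12) = -348*((-12 + 5*17) - 12) = -348*((-12 + 85) - 12) = -348*(73 - 12) = -348*61 = -21228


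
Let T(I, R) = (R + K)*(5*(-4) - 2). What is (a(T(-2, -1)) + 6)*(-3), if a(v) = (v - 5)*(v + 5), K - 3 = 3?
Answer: -36243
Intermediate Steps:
K = 6 (K = 3 + 3 = 6)
T(I, R) = -132 - 22*R (T(I, R) = (R + 6)*(5*(-4) - 2) = (6 + R)*(-20 - 2) = (6 + R)*(-22) = -132 - 22*R)
a(v) = (-5 + v)*(5 + v)
(a(T(-2, -1)) + 6)*(-3) = ((-25 + (-132 - 22*(-1))²) + 6)*(-3) = ((-25 + (-132 + 22)²) + 6)*(-3) = ((-25 + (-110)²) + 6)*(-3) = ((-25 + 12100) + 6)*(-3) = (12075 + 6)*(-3) = 12081*(-3) = -36243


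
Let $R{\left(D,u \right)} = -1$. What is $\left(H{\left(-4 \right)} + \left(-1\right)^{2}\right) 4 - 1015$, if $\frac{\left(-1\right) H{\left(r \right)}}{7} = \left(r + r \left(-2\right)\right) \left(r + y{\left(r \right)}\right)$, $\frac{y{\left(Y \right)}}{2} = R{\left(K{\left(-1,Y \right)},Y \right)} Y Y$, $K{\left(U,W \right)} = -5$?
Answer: $3021$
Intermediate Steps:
$y{\left(Y \right)} = - 2 Y^{2}$ ($y{\left(Y \right)} = 2 - Y Y = 2 \left(- Y^{2}\right) = - 2 Y^{2}$)
$H{\left(r \right)} = 7 r \left(r - 2 r^{2}\right)$ ($H{\left(r \right)} = - 7 \left(r + r \left(-2\right)\right) \left(r - 2 r^{2}\right) = - 7 \left(r - 2 r\right) \left(r - 2 r^{2}\right) = - 7 - r \left(r - 2 r^{2}\right) = - 7 \left(- r \left(r - 2 r^{2}\right)\right) = 7 r \left(r - 2 r^{2}\right)$)
$\left(H{\left(-4 \right)} + \left(-1\right)^{2}\right) 4 - 1015 = \left(\left(-4\right)^{2} \left(7 - -56\right) + \left(-1\right)^{2}\right) 4 - 1015 = \left(16 \left(7 + 56\right) + 1\right) 4 - 1015 = \left(16 \cdot 63 + 1\right) 4 - 1015 = \left(1008 + 1\right) 4 - 1015 = 1009 \cdot 4 - 1015 = 4036 - 1015 = 3021$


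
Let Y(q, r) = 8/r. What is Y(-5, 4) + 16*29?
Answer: 466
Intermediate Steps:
Y(-5, 4) + 16*29 = 8/4 + 16*29 = 8*(1/4) + 464 = 2 + 464 = 466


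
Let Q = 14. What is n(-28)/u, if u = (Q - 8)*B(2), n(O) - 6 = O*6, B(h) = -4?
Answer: 27/4 ≈ 6.7500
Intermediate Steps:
n(O) = 6 + 6*O (n(O) = 6 + O*6 = 6 + 6*O)
u = -24 (u = (14 - 8)*(-4) = 6*(-4) = -24)
n(-28)/u = (6 + 6*(-28))/(-24) = (6 - 168)*(-1/24) = -162*(-1/24) = 27/4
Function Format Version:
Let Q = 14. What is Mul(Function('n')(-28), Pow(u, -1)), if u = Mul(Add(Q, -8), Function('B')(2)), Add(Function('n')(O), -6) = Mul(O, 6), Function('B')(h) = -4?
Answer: Rational(27, 4) ≈ 6.7500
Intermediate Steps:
Function('n')(O) = Add(6, Mul(6, O)) (Function('n')(O) = Add(6, Mul(O, 6)) = Add(6, Mul(6, O)))
u = -24 (u = Mul(Add(14, -8), -4) = Mul(6, -4) = -24)
Mul(Function('n')(-28), Pow(u, -1)) = Mul(Add(6, Mul(6, -28)), Pow(-24, -1)) = Mul(Add(6, -168), Rational(-1, 24)) = Mul(-162, Rational(-1, 24)) = Rational(27, 4)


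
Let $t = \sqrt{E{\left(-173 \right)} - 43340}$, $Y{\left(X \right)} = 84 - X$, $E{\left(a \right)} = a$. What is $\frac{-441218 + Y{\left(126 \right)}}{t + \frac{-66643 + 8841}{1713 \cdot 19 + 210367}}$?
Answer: $\frac{774461770656910}{320948016318169} + \frac{3254690262574870 i \sqrt{43513}}{320948016318169} \approx 2.413 + 2115.4 i$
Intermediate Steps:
$t = i \sqrt{43513}$ ($t = \sqrt{-173 - 43340} = \sqrt{-43513} = i \sqrt{43513} \approx 208.6 i$)
$\frac{-441218 + Y{\left(126 \right)}}{t + \frac{-66643 + 8841}{1713 \cdot 19 + 210367}} = \frac{-441218 + \left(84 - 126\right)}{i \sqrt{43513} + \frac{-66643 + 8841}{1713 \cdot 19 + 210367}} = \frac{-441218 + \left(84 - 126\right)}{i \sqrt{43513} - \frac{57802}{32547 + 210367}} = \frac{-441218 - 42}{i \sqrt{43513} - \frac{57802}{242914}} = - \frac{441260}{i \sqrt{43513} - \frac{28901}{121457}} = - \frac{441260}{- \frac{28901}{121457} + i \sqrt{43513}}$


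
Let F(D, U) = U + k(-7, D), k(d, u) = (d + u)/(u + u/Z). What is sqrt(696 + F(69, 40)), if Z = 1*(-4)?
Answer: 10*sqrt(35098)/69 ≈ 27.151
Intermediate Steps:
Z = -4
k(d, u) = 4*(d + u)/(3*u) (k(d, u) = (d + u)/(u + u/(-4)) = (d + u)/(u + u*(-1/4)) = (d + u)/(u - u/4) = (d + u)/((3*u/4)) = (d + u)*(4/(3*u)) = 4*(d + u)/(3*u))
F(D, U) = U + 4*(-7 + D)/(3*D)
sqrt(696 + F(69, 40)) = sqrt(696 + (4/3 + 40 - 28/3/69)) = sqrt(696 + (4/3 + 40 - 28/3*1/69)) = sqrt(696 + (4/3 + 40 - 28/207)) = sqrt(696 + 8528/207) = sqrt(152600/207) = 10*sqrt(35098)/69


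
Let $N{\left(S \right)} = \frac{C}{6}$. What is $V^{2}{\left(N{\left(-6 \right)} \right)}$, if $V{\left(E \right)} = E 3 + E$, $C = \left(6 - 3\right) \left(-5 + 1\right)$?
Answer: $64$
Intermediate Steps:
$C = -12$ ($C = 3 \left(-4\right) = -12$)
$N{\left(S \right)} = -2$ ($N{\left(S \right)} = - \frac{12}{6} = \left(-12\right) \frac{1}{6} = -2$)
$V{\left(E \right)} = 4 E$ ($V{\left(E \right)} = 3 E + E = 4 E$)
$V^{2}{\left(N{\left(-6 \right)} \right)} = \left(4 \left(-2\right)\right)^{2} = \left(-8\right)^{2} = 64$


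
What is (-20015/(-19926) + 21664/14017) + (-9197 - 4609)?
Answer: -3855341428933/279302742 ≈ -13803.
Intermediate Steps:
(-20015/(-19926) + 21664/14017) + (-9197 - 4609) = (-20015*(-1/19926) + 21664*(1/14017)) - 13806 = (20015/19926 + 21664/14017) - 13806 = 712227119/279302742 - 13806 = -3855341428933/279302742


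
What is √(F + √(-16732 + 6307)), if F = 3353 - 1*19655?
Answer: √(-16302 + 5*I*√417) ≈ 0.3998 + 127.68*I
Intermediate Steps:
F = -16302 (F = 3353 - 19655 = -16302)
√(F + √(-16732 + 6307)) = √(-16302 + √(-16732 + 6307)) = √(-16302 + √(-10425)) = √(-16302 + 5*I*√417)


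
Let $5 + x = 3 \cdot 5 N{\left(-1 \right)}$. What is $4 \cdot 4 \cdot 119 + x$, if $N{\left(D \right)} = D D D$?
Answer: $1884$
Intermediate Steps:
$N{\left(D \right)} = D^{3}$ ($N{\left(D \right)} = D^{2} D = D^{3}$)
$x = -20$ ($x = -5 + 3 \cdot 5 \left(-1\right)^{3} = -5 + 15 \left(-1\right) = -5 - 15 = -20$)
$4 \cdot 4 \cdot 119 + x = 4 \cdot 4 \cdot 119 - 20 = 16 \cdot 119 - 20 = 1904 - 20 = 1884$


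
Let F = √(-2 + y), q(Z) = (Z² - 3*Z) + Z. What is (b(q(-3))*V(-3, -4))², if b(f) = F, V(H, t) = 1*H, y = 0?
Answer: -18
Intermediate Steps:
q(Z) = Z² - 2*Z
F = I*√2 (F = √(-2 + 0) = √(-2) = I*√2 ≈ 1.4142*I)
V(H, t) = H
b(f) = I*√2
(b(q(-3))*V(-3, -4))² = ((I*√2)*(-3))² = (-3*I*√2)² = -18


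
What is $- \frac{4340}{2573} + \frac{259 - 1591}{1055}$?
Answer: $- \frac{258256}{87565} \approx -2.9493$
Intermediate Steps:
$- \frac{4340}{2573} + \frac{259 - 1591}{1055} = \left(-4340\right) \frac{1}{2573} - \frac{1332}{1055} = - \frac{140}{83} - \frac{1332}{1055} = - \frac{258256}{87565}$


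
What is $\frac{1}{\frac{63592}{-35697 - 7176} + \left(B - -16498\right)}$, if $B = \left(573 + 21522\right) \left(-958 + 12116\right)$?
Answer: $\frac{42873}{10570445611892} \approx 4.0559 \cdot 10^{-9}$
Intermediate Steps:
$B = 246536010$ ($B = 22095 \cdot 11158 = 246536010$)
$\frac{1}{\frac{63592}{-35697 - 7176} + \left(B - -16498\right)} = \frac{1}{\frac{63592}{-35697 - 7176} + \left(246536010 - -16498\right)} = \frac{1}{\frac{63592}{-42873} + \left(246536010 + 16498\right)} = \frac{1}{63592 \left(- \frac{1}{42873}\right) + 246552508} = \frac{1}{- \frac{63592}{42873} + 246552508} = \frac{1}{\frac{10570445611892}{42873}} = \frac{42873}{10570445611892}$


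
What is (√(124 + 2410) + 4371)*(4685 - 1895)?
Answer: 12195090 + 2790*√2534 ≈ 1.2336e+7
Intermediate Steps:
(√(124 + 2410) + 4371)*(4685 - 1895) = (√2534 + 4371)*2790 = (4371 + √2534)*2790 = 12195090 + 2790*√2534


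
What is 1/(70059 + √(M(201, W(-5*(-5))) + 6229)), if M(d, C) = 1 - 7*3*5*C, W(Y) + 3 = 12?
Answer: 70059/4908258196 - √5285/4908258196 ≈ 1.4259e-5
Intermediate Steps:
W(Y) = 9 (W(Y) = -3 + 12 = 9)
M(d, C) = 1 - 105*C
1/(70059 + √(M(201, W(-5*(-5))) + 6229)) = 1/(70059 + √((1 - 105*9) + 6229)) = 1/(70059 + √((1 - 945) + 6229)) = 1/(70059 + √(-944 + 6229)) = 1/(70059 + √5285)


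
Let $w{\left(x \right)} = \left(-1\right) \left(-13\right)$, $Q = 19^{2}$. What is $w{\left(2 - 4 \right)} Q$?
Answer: $4693$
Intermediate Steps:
$Q = 361$
$w{\left(x \right)} = 13$
$w{\left(2 - 4 \right)} Q = 13 \cdot 361 = 4693$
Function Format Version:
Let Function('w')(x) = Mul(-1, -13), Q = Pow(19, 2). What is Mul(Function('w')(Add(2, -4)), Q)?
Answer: 4693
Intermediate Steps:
Q = 361
Function('w')(x) = 13
Mul(Function('w')(Add(2, -4)), Q) = Mul(13, 361) = 4693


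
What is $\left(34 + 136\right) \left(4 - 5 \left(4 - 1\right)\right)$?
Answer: $-1870$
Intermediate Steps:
$\left(34 + 136\right) \left(4 - 5 \left(4 - 1\right)\right) = 170 \left(4 - 15\right) = 170 \left(-11\right) = -1870$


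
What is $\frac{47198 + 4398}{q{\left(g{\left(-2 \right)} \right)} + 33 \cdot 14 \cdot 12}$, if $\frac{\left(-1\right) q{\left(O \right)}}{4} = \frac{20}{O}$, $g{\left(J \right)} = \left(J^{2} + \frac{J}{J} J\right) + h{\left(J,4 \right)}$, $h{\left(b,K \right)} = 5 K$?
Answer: $\frac{141889}{15236} \approx 9.3127$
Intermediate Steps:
$g{\left(J \right)} = 20 + J + J^{2}$ ($g{\left(J \right)} = \left(J^{2} + \frac{J}{J} J\right) + 5 \cdot 4 = \left(J^{2} + 1 J\right) + 20 = \left(J^{2} + J\right) + 20 = \left(J + J^{2}\right) + 20 = 20 + J + J^{2}$)
$q{\left(O \right)} = - \frac{80}{O}$ ($q{\left(O \right)} = - 4 \frac{20}{O} = - \frac{80}{O}$)
$\frac{47198 + 4398}{q{\left(g{\left(-2 \right)} \right)} + 33 \cdot 14 \cdot 12} = \frac{47198 + 4398}{- \frac{80}{20 - 2 + \left(-2\right)^{2}} + 33 \cdot 14 \cdot 12} = \frac{51596}{- \frac{80}{20 - 2 + 4} + 462 \cdot 12} = \frac{51596}{- \frac{80}{22} + 5544} = \frac{51596}{\left(-80\right) \frac{1}{22} + 5544} = \frac{51596}{- \frac{40}{11} + 5544} = \frac{51596}{\frac{60944}{11}} = 51596 \cdot \frac{11}{60944} = \frac{141889}{15236}$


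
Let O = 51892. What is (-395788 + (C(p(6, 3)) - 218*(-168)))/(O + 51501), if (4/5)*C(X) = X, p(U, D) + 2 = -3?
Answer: -1436681/413572 ≈ -3.4738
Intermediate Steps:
p(U, D) = -5 (p(U, D) = -2 - 3 = -5)
C(X) = 5*X/4
(-395788 + (C(p(6, 3)) - 218*(-168)))/(O + 51501) = (-395788 + ((5/4)*(-5) - 218*(-168)))/(51892 + 51501) = (-395788 + (-25/4 + 36624))/103393 = (-395788 + 146471/4)*(1/103393) = -1436681/4*1/103393 = -1436681/413572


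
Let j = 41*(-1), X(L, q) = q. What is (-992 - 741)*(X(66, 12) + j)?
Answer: 50257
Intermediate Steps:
j = -41
(-992 - 741)*(X(66, 12) + j) = (-992 - 741)*(12 - 41) = -1733*(-29) = 50257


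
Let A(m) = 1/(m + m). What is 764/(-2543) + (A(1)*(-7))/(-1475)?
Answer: -2235999/7501850 ≈ -0.29806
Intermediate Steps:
A(m) = 1/(2*m)
764/(-2543) + (A(1)*(-7))/(-1475) = 764/(-2543) + (((1/2)/1)*(-7))/(-1475) = 764*(-1/2543) + (((1/2)*1)*(-7))*(-1/1475) = -764/2543 + ((1/2)*(-7))*(-1/1475) = -764/2543 - 7/2*(-1/1475) = -764/2543 + 7/2950 = -2235999/7501850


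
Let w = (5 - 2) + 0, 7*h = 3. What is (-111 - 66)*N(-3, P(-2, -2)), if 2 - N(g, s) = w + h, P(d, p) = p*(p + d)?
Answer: 1770/7 ≈ 252.86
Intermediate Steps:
h = 3/7 (h = (1/7)*3 = 3/7 ≈ 0.42857)
w = 3 (w = 3 + 0 = 3)
P(d, p) = p*(d + p)
N(g, s) = -10/7 (N(g, s) = 2 - (3 + 3/7) = 2 - 1*24/7 = 2 - 24/7 = -10/7)
(-111 - 66)*N(-3, P(-2, -2)) = (-111 - 66)*(-10/7) = -177*(-10/7) = 1770/7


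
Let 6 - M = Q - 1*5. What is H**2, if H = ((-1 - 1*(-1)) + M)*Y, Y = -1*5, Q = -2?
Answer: 4225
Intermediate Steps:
M = 13 (M = 6 - (-2 - 1*5) = 6 - (-2 - 5) = 6 - 1*(-7) = 6 + 7 = 13)
Y = -5
H = -65 (H = ((-1 - 1*(-1)) + 13)*(-5) = ((-1 + 1) + 13)*(-5) = (0 + 13)*(-5) = 13*(-5) = -65)
H**2 = (-65)**2 = 4225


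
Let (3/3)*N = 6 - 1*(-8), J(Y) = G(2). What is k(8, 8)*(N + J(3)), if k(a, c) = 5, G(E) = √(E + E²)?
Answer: 70 + 5*√6 ≈ 82.247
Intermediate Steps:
J(Y) = √6 (J(Y) = √(2*(1 + 2)) = √(2*3) = √6)
N = 14 (N = 6 - 1*(-8) = 6 + 8 = 14)
k(8, 8)*(N + J(3)) = 5*(14 + √6) = 70 + 5*√6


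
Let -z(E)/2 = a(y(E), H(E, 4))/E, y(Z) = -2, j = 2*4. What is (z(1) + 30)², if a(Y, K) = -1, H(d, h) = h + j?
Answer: 1024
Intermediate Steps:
j = 8
H(d, h) = 8 + h (H(d, h) = h + 8 = 8 + h)
z(E) = 2/E (z(E) = -(-2)/E = 2/E)
(z(1) + 30)² = (2/1 + 30)² = (2*1 + 30)² = (2 + 30)² = 32² = 1024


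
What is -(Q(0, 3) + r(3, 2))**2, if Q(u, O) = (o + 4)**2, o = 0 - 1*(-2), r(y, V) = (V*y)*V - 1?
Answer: -2209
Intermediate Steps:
r(y, V) = -1 + y*V**2 (r(y, V) = y*V**2 - 1 = -1 + y*V**2)
o = 2 (o = 0 + 2 = 2)
Q(u, O) = 36 (Q(u, O) = (2 + 4)**2 = 6**2 = 36)
-(Q(0, 3) + r(3, 2))**2 = -(36 + (-1 + 3*2**2))**2 = -(36 + (-1 + 3*4))**2 = -(36 + (-1 + 12))**2 = -(36 + 11)**2 = -1*47**2 = -1*2209 = -2209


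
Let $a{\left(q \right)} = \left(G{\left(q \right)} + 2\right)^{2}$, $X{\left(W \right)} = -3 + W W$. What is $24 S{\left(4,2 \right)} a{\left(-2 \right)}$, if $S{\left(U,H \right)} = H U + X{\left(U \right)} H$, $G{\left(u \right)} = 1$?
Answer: $7344$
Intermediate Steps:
$X{\left(W \right)} = -3 + W^{2}$
$S{\left(U,H \right)} = H U + H \left(-3 + U^{2}\right)$ ($S{\left(U,H \right)} = H U + \left(-3 + U^{2}\right) H = H U + H \left(-3 + U^{2}\right)$)
$a{\left(q \right)} = 9$ ($a{\left(q \right)} = \left(1 + 2\right)^{2} = 3^{2} = 9$)
$24 S{\left(4,2 \right)} a{\left(-2 \right)} = 24 \cdot 2 \left(-3 + 4 + 4^{2}\right) 9 = 24 \cdot 2 \left(-3 + 4 + 16\right) 9 = 24 \cdot 2 \cdot 17 \cdot 9 = 24 \cdot 34 \cdot 9 = 816 \cdot 9 = 7344$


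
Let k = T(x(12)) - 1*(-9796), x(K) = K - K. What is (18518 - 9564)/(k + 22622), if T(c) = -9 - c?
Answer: 8954/32409 ≈ 0.27628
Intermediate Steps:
x(K) = 0
k = 9787 (k = (-9 - 1*0) - 1*(-9796) = (-9 + 0) + 9796 = -9 + 9796 = 9787)
(18518 - 9564)/(k + 22622) = (18518 - 9564)/(9787 + 22622) = 8954/32409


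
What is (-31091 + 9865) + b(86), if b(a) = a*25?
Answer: -19076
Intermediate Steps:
b(a) = 25*a
(-31091 + 9865) + b(86) = (-31091 + 9865) + 25*86 = -21226 + 2150 = -19076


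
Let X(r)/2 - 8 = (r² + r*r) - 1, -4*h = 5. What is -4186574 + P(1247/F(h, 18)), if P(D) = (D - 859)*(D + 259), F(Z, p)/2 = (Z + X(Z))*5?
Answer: -159307488491/36100 ≈ -4.4130e+6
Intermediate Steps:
h = -5/4 (h = -¼*5 = -5/4 ≈ -1.2500)
X(r) = 14 + 4*r² (X(r) = 16 + 2*((r² + r*r) - 1) = 16 + 2*((r² + r²) - 1) = 16 + 2*(2*r² - 1) = 16 + 2*(-1 + 2*r²) = 16 + (-2 + 4*r²) = 14 + 4*r²)
F(Z, p) = 140 + 10*Z + 40*Z² (F(Z, p) = 2*((Z + (14 + 4*Z²))*5) = 2*((14 + Z + 4*Z²)*5) = 2*(70 + 5*Z + 20*Z²) = 140 + 10*Z + 40*Z²)
P(D) = (-859 + D)*(259 + D)
-4186574 + P(1247/F(h, 18)) = -4186574 + (-222481 + (1247/(140 + 10*(-5/4) + 40*(-5/4)²))² - 748200/(140 + 10*(-5/4) + 40*(-5/4)²)) = -4186574 + (-222481 + (1247/(140 - 25/2 + 40*(25/16)))² - 748200/(140 - 25/2 + 40*(25/16))) = -4186574 + (-222481 + (1247/(140 - 25/2 + 125/2))² - 748200/(140 - 25/2 + 125/2)) = -4186574 + (-222481 + (1247/190)² - 748200/190) = -4186574 + (-222481 + (1247*(1/190))² - 748200/190) = -4186574 + (-222481 + (1247/190)² - 600*1247/190) = -4186574 + (-222481 + 1555009/36100 - 74820/19) = -4186574 - 8172167091/36100 = -159307488491/36100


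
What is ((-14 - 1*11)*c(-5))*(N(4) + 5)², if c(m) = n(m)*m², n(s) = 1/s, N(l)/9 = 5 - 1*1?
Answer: 210125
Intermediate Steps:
N(l) = 36 (N(l) = 9*(5 - 1*1) = 9*(5 - 1) = 9*4 = 36)
c(m) = m (c(m) = m²/m = m)
((-14 - 1*11)*c(-5))*(N(4) + 5)² = ((-14 - 1*11)*(-5))*(36 + 5)² = ((-14 - 11)*(-5))*41² = -25*(-5)*1681 = 125*1681 = 210125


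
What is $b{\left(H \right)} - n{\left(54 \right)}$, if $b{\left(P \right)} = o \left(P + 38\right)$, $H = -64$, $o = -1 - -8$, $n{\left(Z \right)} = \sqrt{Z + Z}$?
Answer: $-182 - 6 \sqrt{3} \approx -192.39$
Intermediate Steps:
$n{\left(Z \right)} = \sqrt{2} \sqrt{Z}$ ($n{\left(Z \right)} = \sqrt{2 Z} = \sqrt{2} \sqrt{Z}$)
$o = 7$ ($o = -1 + 8 = 7$)
$b{\left(P \right)} = 266 + 7 P$ ($b{\left(P \right)} = 7 \left(P + 38\right) = 7 \left(38 + P\right) = 266 + 7 P$)
$b{\left(H \right)} - n{\left(54 \right)} = \left(266 + 7 \left(-64\right)\right) - \sqrt{2} \sqrt{54} = \left(266 - 448\right) - \sqrt{2} \cdot 3 \sqrt{6} = -182 - 6 \sqrt{3}$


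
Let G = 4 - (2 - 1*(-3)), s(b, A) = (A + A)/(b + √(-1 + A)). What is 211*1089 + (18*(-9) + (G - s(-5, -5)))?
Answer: 7118046/31 - 10*I*√6/31 ≈ 2.2961e+5 - 0.79016*I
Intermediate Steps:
s(b, A) = 2*A/(b + √(-1 + A)) (s(b, A) = (2*A)/(b + √(-1 + A)) = 2*A/(b + √(-1 + A)))
G = -1 (G = 4 - (2 + 3) = 4 - 1*5 = 4 - 5 = -1)
211*1089 + (18*(-9) + (G - s(-5, -5))) = 211*1089 + (18*(-9) + (-1 - 2*(-5)/(-5 + √(-1 - 5)))) = 229779 + (-162 + (-1 - 2*(-5)/(-5 + √(-6)))) = 229779 + (-162 + (-1 - 2*(-5)/(-5 + I*√6))) = 229779 + (-162 + (-1 - (-10)/(-5 + I*√6))) = 229779 + (-162 + (-1 + 10/(-5 + I*√6))) = 229779 + (-163 + 10/(-5 + I*√6)) = 229616 + 10/(-5 + I*√6)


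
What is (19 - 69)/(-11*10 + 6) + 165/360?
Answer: 293/312 ≈ 0.93910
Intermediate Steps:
(19 - 69)/(-11*10 + 6) + 165/360 = -50/(-110 + 6) + 165*(1/360) = -50/(-104) + 11/24 = -50*(-1/104) + 11/24 = 25/52 + 11/24 = 293/312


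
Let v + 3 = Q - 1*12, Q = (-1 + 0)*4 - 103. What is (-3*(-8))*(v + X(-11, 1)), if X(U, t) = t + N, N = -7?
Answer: -3072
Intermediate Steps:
X(U, t) = -7 + t (X(U, t) = t - 7 = -7 + t)
Q = -107 (Q = -1*4 - 103 = -4 - 103 = -107)
v = -122 (v = -3 + (-107 - 1*12) = -3 + (-107 - 12) = -3 - 119 = -122)
(-3*(-8))*(v + X(-11, 1)) = (-3*(-8))*(-122 + (-7 + 1)) = 24*(-122 - 6) = 24*(-128) = -3072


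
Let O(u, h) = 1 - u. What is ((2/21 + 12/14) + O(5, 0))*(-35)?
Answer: 320/3 ≈ 106.67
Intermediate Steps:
((2/21 + 12/14) + O(5, 0))*(-35) = ((2/21 + 12/14) + (1 - 1*5))*(-35) = ((2*(1/21) + 12*(1/14)) + (1 - 5))*(-35) = ((2/21 + 6/7) - 4)*(-35) = (20/21 - 4)*(-35) = -64/21*(-35) = 320/3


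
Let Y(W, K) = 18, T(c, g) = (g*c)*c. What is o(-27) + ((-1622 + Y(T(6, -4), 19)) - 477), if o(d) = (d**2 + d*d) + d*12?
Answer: -947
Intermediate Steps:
T(c, g) = g*c**2 (T(c, g) = (c*g)*c = g*c**2)
o(d) = 2*d**2 + 12*d (o(d) = (d**2 + d**2) + 12*d = 2*d**2 + 12*d)
o(-27) + ((-1622 + Y(T(6, -4), 19)) - 477) = 2*(-27)*(6 - 27) + ((-1622 + 18) - 477) = 2*(-27)*(-21) + (-1604 - 477) = 1134 - 2081 = -947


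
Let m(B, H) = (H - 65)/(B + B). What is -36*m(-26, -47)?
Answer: -1008/13 ≈ -77.538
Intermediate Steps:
m(B, H) = (-65 + H)/(2*B) (m(B, H) = (-65 + H)/((2*B)) = (-65 + H)*(1/(2*B)) = (-65 + H)/(2*B))
-36*m(-26, -47) = -18*(-65 - 47)/(-26) = -18*(-1)*(-112)/26 = -36*28/13 = -1008/13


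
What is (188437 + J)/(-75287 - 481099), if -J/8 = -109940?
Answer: -1067957/556386 ≈ -1.9195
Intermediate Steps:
J = 879520 (J = -8*(-109940) = 879520)
(188437 + J)/(-75287 - 481099) = (188437 + 879520)/(-75287 - 481099) = 1067957/(-556386) = 1067957*(-1/556386) = -1067957/556386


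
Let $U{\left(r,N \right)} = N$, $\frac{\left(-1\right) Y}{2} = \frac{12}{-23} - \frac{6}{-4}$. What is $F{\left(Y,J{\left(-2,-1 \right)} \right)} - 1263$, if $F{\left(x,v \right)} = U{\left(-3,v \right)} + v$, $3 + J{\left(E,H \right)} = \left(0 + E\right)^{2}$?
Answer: $-1261$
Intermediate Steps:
$J{\left(E,H \right)} = -3 + E^{2}$ ($J{\left(E,H \right)} = -3 + \left(0 + E\right)^{2} = -3 + E^{2}$)
$Y = - \frac{45}{23}$ ($Y = - 2 \left(\frac{12}{-23} - \frac{6}{-4}\right) = - 2 \left(12 \left(- \frac{1}{23}\right) - - \frac{3}{2}\right) = - 2 \left(- \frac{12}{23} + \frac{3}{2}\right) = \left(-2\right) \frac{45}{46} = - \frac{45}{23} \approx -1.9565$)
$F{\left(x,v \right)} = 2 v$ ($F{\left(x,v \right)} = v + v = 2 v$)
$F{\left(Y,J{\left(-2,-1 \right)} \right)} - 1263 = 2 \left(-3 + \left(-2\right)^{2}\right) - 1263 = 2 \left(-3 + 4\right) - 1263 = 2 \cdot 1 - 1263 = 2 - 1263 = -1261$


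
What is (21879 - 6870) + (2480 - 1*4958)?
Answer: 12531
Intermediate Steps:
(21879 - 6870) + (2480 - 1*4958) = 15009 + (2480 - 4958) = 15009 - 2478 = 12531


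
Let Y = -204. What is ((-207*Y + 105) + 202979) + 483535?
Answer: 728847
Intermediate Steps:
((-207*Y + 105) + 202979) + 483535 = ((-207*(-204) + 105) + 202979) + 483535 = ((42228 + 105) + 202979) + 483535 = (42333 + 202979) + 483535 = 245312 + 483535 = 728847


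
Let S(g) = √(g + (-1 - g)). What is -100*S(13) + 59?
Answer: 59 - 100*I ≈ 59.0 - 100.0*I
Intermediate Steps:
S(g) = I (S(g) = √(-1) = I)
-100*S(13) + 59 = -100*I + 59 = 59 - 100*I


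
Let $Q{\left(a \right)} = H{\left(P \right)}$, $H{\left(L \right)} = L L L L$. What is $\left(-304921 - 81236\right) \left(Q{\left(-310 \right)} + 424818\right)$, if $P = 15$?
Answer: $-183595642551$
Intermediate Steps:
$H{\left(L \right)} = L^{4}$ ($H{\left(L \right)} = L^{2} L^{2} = L^{4}$)
$Q{\left(a \right)} = 50625$ ($Q{\left(a \right)} = 15^{4} = 50625$)
$\left(-304921 - 81236\right) \left(Q{\left(-310 \right)} + 424818\right) = \left(-304921 - 81236\right) \left(50625 + 424818\right) = \left(-386157\right) 475443 = -183595642551$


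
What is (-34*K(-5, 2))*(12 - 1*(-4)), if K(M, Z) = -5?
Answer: 2720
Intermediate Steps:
(-34*K(-5, 2))*(12 - 1*(-4)) = (-34*(-5))*(12 - 1*(-4)) = 170*(12 + 4) = 170*16 = 2720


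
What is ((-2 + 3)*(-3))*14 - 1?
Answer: -43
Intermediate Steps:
((-2 + 3)*(-3))*14 - 1 = (1*(-3))*14 - 1 = -3*14 - 1 = -42 - 1 = -43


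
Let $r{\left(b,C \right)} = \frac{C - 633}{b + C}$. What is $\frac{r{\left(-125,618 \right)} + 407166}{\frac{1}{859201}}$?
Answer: $\frac{172469842254423}{493} \approx 3.4984 \cdot 10^{11}$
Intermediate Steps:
$r{\left(b,C \right)} = \frac{-633 + C}{C + b}$
$\frac{r{\left(-125,618 \right)} + 407166}{\frac{1}{859201}} = \frac{\frac{-633 + 618}{618 - 125} + 407166}{\frac{1}{859201}} = \left(\frac{1}{493} \left(-15\right) + 407166\right) \frac{1}{\frac{1}{859201}} = \left(\frac{1}{493} \left(-15\right) + 407166\right) 859201 = \left(- \frac{15}{493} + 407166\right) 859201 = \frac{200732823}{493} \cdot 859201 = \frac{172469842254423}{493}$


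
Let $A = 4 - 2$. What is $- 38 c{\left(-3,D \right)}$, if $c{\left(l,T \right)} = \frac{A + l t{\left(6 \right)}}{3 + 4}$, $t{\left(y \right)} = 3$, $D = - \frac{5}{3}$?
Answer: $38$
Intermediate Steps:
$D = - \frac{5}{3}$ ($D = \left(-5\right) \frac{1}{3} = - \frac{5}{3} \approx -1.6667$)
$A = 2$ ($A = 4 - 2 = 2$)
$c{\left(l,T \right)} = \frac{2}{7} + \frac{3 l}{7}$ ($c{\left(l,T \right)} = \frac{2 + l 3}{3 + 4} = \frac{2 + 3 l}{7} = \left(2 + 3 l\right) \frac{1}{7} = \frac{2}{7} + \frac{3 l}{7}$)
$- 38 c{\left(-3,D \right)} = - 38 \left(\frac{2}{7} + \frac{3}{7} \left(-3\right)\right) = - 38 \left(\frac{2}{7} - \frac{9}{7}\right) = \left(-38\right) \left(-1\right) = 38$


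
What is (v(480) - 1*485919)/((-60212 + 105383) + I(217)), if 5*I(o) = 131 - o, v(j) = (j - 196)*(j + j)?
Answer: -1066395/225769 ≈ -4.7234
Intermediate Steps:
v(j) = 2*j*(-196 + j) (v(j) = (-196 + j)*(2*j) = 2*j*(-196 + j))
I(o) = 131/5 - o/5 (I(o) = (131 - o)/5 = 131/5 - o/5)
(v(480) - 1*485919)/((-60212 + 105383) + I(217)) = (2*480*(-196 + 480) - 1*485919)/((-60212 + 105383) + (131/5 - ⅕*217)) = (2*480*284 - 485919)/(45171 + (131/5 - 217/5)) = (272640 - 485919)/(45171 - 86/5) = -213279/225769/5 = -213279*5/225769 = -1066395/225769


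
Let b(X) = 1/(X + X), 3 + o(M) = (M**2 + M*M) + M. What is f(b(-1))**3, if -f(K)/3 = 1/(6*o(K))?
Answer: 1/216 ≈ 0.0046296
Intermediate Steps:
o(M) = -3 + M + 2*M**2 (o(M) = -3 + ((M**2 + M*M) + M) = -3 + ((M**2 + M**2) + M) = -3 + (2*M**2 + M) = -3 + (M + 2*M**2) = -3 + M + 2*M**2)
b(X) = 1/(2*X)
f(K) = -1/(2*(-3 + K + 2*K**2)) (f(K) = -3/(6*(-3 + K + 2*K**2)) = -1/(2*(-3 + K + 2*K**2)))
f(b(-1))**3 = (-1/(-6 + 2*((1/2)/(-1)) + 4*((1/2)/(-1))**2))**3 = (-1/(-6 + 2*((1/2)*(-1)) + 4*((1/2)*(-1))**2))**3 = (-1/(-6 + 2*(-1/2) + 4*(-1/2)**2))**3 = (-1/(-6 - 1 + 4*(1/4)))**3 = (-1/(-6 - 1 + 1))**3 = (-1/(-6))**3 = (-1*(-1/6))**3 = (1/6)**3 = 1/216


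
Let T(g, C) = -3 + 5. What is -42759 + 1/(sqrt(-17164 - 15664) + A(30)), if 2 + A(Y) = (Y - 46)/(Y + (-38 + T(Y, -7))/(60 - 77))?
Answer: -52317841589205/1223551568 - 74529*I*sqrt(8207)/1223551568 ≈ -42759.0 - 0.0055182*I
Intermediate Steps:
T(g, C) = 2
A(Y) = -2 + (-46 + Y)/(36/17 + Y) (A(Y) = -2 + (Y - 46)/(Y + (-38 + 2)/(60 - 77)) = -2 + (-46 + Y)/(Y - 36/(-17)) = -2 + (-46 + Y)/(Y - 36*(-1/17)) = -2 + (-46 + Y)/(Y + 36/17) = -2 + (-46 + Y)/(36/17 + Y))
-42759 + 1/(sqrt(-17164 - 15664) + A(30)) = -42759 + 1/(sqrt(-17164 - 15664) + (-854 - 17*30)/(36 + 17*30)) = -42759 + 1/(sqrt(-32828) + (-854 - 510)/(36 + 510)) = -42759 + 1/(2*I*sqrt(8207) - 1364/546) = -42759 + 1/(2*I*sqrt(8207) + (1/546)*(-1364)) = -42759 + 1/(2*I*sqrt(8207) - 682/273) = -42759 + 1/(-682/273 + 2*I*sqrt(8207))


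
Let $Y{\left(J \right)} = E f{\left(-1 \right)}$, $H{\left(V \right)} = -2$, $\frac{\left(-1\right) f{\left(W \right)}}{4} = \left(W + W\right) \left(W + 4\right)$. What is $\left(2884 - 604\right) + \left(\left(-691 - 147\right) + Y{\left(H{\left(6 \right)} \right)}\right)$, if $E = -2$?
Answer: $1394$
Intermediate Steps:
$f{\left(W \right)} = - 8 W \left(4 + W\right)$ ($f{\left(W \right)} = - 4 \left(W + W\right) \left(W + 4\right) = - 4 \cdot 2 W \left(4 + W\right) = - 8 W \left(4 + W\right)$)
$Y{\left(J \right)} = -48$ ($Y{\left(J \right)} = - 2 \left(\left(-8\right) \left(-1\right) \left(4 - 1\right)\right) = - 2 \left(\left(-8\right) \left(-1\right) 3\right) = \left(-2\right) 24 = -48$)
$\left(2884 - 604\right) + \left(\left(-691 - 147\right) + Y{\left(H{\left(6 \right)} \right)}\right) = \left(2884 - 604\right) - 886 = 2280 - 886 = 1394$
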